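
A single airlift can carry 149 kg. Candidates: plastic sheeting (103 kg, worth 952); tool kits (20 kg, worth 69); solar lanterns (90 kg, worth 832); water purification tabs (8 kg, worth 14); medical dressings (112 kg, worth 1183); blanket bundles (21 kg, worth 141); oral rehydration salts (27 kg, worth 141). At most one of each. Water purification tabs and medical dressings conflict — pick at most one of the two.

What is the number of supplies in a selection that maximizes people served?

Best achievable people served is 1324.
medical dressings + blanket bundles hits 1324 at 133 kg.
Every optimal selection uses 2 supplies.

2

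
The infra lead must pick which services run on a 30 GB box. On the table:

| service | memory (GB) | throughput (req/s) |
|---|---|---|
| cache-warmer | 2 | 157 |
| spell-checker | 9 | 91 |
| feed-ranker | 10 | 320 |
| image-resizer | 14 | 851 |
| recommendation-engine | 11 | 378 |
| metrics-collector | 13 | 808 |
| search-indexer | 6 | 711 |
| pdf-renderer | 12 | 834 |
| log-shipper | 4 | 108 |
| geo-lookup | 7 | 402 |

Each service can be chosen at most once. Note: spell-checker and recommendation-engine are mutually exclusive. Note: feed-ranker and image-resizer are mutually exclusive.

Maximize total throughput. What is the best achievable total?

2121

Ranking by ratio (throughput/GB): search-indexer 118.50, cache-warmer 78.50, pdf-renderer 69.50.
A density-first pass picks cache-warmer + search-indexer + pdf-renderer + geo-lookup — 2104 at 27 GB.
The 12 GB tied up in pdf-renderer is better spent on image-resizer — total rises to 2121 (29 GB).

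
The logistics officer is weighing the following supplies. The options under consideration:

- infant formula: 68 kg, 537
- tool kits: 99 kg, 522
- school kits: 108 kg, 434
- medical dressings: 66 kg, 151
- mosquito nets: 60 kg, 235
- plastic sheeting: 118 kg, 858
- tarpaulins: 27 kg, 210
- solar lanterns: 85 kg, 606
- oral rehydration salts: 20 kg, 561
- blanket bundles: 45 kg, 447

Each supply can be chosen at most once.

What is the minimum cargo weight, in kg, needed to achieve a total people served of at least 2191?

245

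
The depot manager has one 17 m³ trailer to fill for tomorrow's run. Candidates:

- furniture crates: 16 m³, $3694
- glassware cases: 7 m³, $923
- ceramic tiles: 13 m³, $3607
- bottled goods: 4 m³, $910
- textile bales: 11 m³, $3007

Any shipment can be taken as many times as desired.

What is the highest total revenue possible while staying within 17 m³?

4517

The ratio ordering already packs tightly: ceramic tiles + bottled goods, 17 m³, 4517.
Every other selection either busts 17 m³ or fails to beat 4517.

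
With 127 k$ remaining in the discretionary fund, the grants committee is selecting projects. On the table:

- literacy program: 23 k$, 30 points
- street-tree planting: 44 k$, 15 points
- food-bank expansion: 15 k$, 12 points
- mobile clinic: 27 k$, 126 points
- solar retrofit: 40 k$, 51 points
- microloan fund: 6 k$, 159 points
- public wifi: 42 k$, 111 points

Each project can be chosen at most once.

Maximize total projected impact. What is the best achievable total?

447

Greedy by ratio would take literacy program + food-bank expansion + mobile clinic + microloan fund + public wifi: 113 k$ used, total 438.
The 38 k$ tied up in literacy program and food-bank expansion is better spent on solar retrofit — total rises to 447 (115 k$).
That's the maximum — no swap from here does better than 447.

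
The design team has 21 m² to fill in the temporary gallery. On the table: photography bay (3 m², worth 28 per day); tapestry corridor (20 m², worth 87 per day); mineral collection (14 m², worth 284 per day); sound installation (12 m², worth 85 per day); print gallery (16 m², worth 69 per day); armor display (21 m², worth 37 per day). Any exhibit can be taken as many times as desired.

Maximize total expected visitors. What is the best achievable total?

The ratio ordering already packs tightly: 2×photography bay + mineral collection, 20 m², 340.
That's the maximum — no swap from here does better than 340.

340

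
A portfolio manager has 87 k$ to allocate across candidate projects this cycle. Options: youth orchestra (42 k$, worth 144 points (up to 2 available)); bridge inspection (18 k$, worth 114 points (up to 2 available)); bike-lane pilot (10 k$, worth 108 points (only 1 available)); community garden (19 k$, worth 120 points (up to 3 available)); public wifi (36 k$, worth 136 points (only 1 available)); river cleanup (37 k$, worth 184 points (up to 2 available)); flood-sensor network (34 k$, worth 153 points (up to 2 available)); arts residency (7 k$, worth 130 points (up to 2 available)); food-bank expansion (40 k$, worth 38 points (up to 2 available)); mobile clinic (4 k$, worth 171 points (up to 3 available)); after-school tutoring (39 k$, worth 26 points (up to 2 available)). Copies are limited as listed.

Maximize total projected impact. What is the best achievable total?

1133

Greedy by ratio would take 2×bridge inspection + bike-lane pilot + 2×arts residency + 3×mobile clinic: 72 k$ used, total 1109.
The 46 k$ tied up in 2×bridge inspection and bike-lane pilot is better spent on 3×community garden — total rises to 1133 (83 k$).
That's the maximum — no swap from here does better than 1133.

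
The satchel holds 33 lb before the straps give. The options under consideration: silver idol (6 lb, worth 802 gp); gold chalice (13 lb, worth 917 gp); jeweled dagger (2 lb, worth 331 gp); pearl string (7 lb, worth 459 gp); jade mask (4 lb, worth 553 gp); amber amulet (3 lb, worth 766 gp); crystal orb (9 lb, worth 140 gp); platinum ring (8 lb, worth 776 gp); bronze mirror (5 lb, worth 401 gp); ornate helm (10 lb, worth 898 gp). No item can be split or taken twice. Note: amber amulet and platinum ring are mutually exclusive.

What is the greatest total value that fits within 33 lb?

Best packing: silver idol + jeweled dagger + pearl string + jade mask + amber amulet + ornate helm — 32 lb, 3809 total.
Next best is silver idol + gold chalice + jeweled dagger + jade mask + amber amulet + bronze mirror at 3770 (33 lb) — short by 39.

3809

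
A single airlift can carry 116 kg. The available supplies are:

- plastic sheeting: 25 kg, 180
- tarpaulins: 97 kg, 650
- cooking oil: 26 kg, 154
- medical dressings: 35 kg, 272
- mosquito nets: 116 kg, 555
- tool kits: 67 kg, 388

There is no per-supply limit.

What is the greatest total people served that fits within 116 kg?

816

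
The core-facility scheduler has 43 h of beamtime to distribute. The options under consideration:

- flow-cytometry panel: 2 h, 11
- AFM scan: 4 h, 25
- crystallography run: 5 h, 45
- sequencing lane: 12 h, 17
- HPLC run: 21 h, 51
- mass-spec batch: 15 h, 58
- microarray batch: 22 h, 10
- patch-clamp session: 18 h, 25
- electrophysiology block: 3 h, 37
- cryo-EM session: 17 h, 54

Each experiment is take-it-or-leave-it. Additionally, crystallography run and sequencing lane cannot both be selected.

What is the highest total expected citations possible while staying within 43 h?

205

Best packing: flow-cytometry panel + crystallography run + mass-spec batch + electrophysiology block + cryo-EM session — 42 h, 205 total.
Next best is crystallography run + mass-spec batch + electrophysiology block + cryo-EM session at 194 (40 h) — short by 11.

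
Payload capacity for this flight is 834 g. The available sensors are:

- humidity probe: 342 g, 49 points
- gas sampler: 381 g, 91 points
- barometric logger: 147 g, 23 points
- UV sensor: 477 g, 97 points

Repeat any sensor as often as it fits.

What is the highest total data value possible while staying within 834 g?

The ratio ordering already packs tightly: 2×gas sampler, 762 g, 182.
Nothing else within 834 g beats 182.

182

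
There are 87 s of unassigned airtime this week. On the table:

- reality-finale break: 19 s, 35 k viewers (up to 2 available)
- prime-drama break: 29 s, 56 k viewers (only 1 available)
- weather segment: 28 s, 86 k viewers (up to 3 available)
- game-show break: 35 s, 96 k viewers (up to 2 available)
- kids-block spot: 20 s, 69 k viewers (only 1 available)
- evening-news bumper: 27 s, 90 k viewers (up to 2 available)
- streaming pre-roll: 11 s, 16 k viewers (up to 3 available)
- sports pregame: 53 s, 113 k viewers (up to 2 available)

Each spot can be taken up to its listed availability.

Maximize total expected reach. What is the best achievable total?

Ranking by ratio (expected reach/s): kids-block spot 3.45, evening-news bumper 3.33, weather segment 3.07, game-show break 2.74.
Greedy by ratio would take kids-block spot + 2×evening-news bumper + streaming pre-roll: 85 s used, total 265.
The 31 s tied up in kids-block spot and streaming pre-roll is better spent on weather segment — total rises to 266 (82 s).
Every other selection either busts 87 s or exceeds an availability limit or fails to beat 266.

266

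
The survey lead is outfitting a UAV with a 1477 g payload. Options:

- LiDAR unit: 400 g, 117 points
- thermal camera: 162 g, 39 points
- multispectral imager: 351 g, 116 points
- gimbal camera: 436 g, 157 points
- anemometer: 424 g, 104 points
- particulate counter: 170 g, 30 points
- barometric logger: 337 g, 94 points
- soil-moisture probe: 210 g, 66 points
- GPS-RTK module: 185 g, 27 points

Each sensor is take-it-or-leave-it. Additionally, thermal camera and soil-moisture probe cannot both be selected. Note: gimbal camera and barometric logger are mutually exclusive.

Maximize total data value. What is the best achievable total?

Best packing: LiDAR unit + multispectral imager + gimbal camera + soil-moisture probe — 1397 g, 456 total.

456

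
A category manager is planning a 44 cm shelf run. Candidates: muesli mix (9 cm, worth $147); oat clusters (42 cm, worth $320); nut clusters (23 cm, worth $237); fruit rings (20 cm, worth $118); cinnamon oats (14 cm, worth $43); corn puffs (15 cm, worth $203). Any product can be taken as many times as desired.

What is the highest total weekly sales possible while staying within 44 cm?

644

Ranking by ratio (weekly sales/cm): muesli mix 16.33, corn puffs 13.53, nut clusters 10.30, oat clusters 7.62.
Greedy by ratio would take 4×muesli mix: 36 cm used, total 588.
The 9 cm tied up in muesli mix is better spent on corn puffs — total rises to 644 (42 cm).
No other feasible combination exceeds 644.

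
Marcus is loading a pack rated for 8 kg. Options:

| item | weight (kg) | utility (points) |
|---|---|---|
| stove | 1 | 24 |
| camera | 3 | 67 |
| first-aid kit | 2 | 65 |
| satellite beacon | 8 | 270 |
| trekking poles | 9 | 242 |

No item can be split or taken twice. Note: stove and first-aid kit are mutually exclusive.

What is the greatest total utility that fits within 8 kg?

Ranking by ratio (utility/kg): satellite beacon 33.75, first-aid kit 32.50, trekking poles 26.89.
The ratio ordering already packs tightly: satellite beacon, 8 kg, 270.

270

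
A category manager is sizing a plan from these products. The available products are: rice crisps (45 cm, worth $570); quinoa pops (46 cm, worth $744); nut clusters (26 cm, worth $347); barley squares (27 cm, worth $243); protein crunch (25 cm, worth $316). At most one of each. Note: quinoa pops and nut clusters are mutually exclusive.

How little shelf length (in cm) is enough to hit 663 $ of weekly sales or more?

Look for the lowest-shelf combination reaching 663.
quinoa pops: 744 weekly sales at 46 cm.
Any bundle with less than 46 cm falls short of 663.

46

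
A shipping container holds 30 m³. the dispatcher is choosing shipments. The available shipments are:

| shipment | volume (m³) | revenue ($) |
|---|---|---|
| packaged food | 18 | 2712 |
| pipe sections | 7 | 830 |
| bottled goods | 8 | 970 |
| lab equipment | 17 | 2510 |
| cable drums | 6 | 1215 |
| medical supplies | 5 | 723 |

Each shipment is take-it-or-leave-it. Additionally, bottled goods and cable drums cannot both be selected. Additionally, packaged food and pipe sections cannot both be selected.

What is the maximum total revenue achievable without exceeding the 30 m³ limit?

4650

The ratio ordering already packs tightly: packaged food + cable drums + medical supplies, 29 m³, 4650.
Every other selection either busts 30 m³ or breaks a pairing rule or fails to beat 4650.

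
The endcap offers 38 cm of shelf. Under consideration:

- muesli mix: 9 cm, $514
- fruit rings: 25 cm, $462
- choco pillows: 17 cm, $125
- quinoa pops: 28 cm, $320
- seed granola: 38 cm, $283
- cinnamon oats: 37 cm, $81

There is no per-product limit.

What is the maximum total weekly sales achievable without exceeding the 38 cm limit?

2056

Density check — muesli mix 57.11, fruit rings 18.48, quinoa pops 11.43, seed granola 7.45 are the best per cm.
The ratio ordering already packs tightly: 4×muesli mix, 36 cm, 2056.
The spare 2 cm is too small for any remaining product, and no exchange beats 2056.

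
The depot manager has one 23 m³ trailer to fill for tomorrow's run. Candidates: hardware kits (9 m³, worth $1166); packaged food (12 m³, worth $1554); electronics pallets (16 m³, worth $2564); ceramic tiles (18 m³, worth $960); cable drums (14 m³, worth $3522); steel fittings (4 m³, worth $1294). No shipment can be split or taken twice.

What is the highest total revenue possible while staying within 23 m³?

4816

Density check — steel fittings 323.50, cable drums 251.57, electronics pallets 160.25, hardware kits 129.56 are the best per m³.
Cable drums + steel fittings uses 18 of the 23 m³ and totals 4816.
That's the maximum — no swap from here does better than 4816.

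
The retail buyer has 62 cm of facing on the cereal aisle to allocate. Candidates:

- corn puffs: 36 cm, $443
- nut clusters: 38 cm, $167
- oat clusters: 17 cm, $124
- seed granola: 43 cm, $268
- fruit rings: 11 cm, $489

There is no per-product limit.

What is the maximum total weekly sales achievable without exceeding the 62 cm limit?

The ratio ordering already packs tightly: 5×fruit rings, 55 cm, 2445.
That's the maximum — no swap from here does better than 2445.

2445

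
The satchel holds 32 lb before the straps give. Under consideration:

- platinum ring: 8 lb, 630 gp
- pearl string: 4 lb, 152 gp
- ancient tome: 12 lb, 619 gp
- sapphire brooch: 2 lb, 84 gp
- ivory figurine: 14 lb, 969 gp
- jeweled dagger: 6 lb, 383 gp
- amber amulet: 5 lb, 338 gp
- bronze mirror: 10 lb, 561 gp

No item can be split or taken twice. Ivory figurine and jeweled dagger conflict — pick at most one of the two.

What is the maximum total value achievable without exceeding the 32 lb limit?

The ratio heuristic lands on platinum ring + sapphire brooch + ivory figurine + amber amulet (2021) but leaves 3 lb idle.
Dropping sapphire brooch and amber amulet frees 7 lb; slotting in bronze mirror (10 lb) lifts the total to 2160 at 32 lb.
Nothing else feasible within 32 lb beats 2160.

2160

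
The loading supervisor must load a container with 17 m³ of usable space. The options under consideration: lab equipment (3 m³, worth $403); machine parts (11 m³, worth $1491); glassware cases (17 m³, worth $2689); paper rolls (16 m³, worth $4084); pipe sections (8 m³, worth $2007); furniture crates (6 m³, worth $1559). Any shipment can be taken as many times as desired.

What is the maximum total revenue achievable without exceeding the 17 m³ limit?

4084

By revenue per m³: furniture crates 259.83, paper rolls 255.25, pipe sections 250.88 lead.
Taking the top-ratio shipments first gives lab equipment + 2×furniture crates for 3521 (15 m³).
Replace lab equipment and 2×furniture crates with paper rolls: the trade gains 563 net, giving 4084 at 16 m³.
The spare 1 m³ is too small for any remaining shipment, and no exchange beats 4084.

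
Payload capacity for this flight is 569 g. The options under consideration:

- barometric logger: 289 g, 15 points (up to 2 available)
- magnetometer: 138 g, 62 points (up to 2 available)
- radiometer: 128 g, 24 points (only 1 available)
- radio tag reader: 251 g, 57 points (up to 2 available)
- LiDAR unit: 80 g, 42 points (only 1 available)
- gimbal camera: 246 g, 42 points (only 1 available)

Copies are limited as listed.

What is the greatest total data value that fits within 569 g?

190

By data value per g: LiDAR unit 0.53, magnetometer 0.45, radio tag reader 0.23 lead.
2×magnetometer + radiometer + LiDAR unit uses 484 of the 569 g and totals 190.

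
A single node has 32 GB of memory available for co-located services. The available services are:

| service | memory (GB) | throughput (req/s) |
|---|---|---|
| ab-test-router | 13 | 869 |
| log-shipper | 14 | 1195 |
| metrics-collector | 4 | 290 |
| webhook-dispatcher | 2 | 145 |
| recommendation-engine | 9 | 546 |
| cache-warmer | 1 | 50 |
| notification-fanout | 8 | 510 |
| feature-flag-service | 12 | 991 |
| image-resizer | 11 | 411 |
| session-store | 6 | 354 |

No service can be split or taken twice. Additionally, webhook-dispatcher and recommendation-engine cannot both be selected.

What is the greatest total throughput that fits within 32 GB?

2621

Density check — log-shipper 85.36, feature-flag-service 82.58, metrics-collector 72.50, webhook-dispatcher 72.50 are the best per GB.
Best packing: log-shipper + metrics-collector + webhook-dispatcher + feature-flag-service — 32 GB, 2621 total.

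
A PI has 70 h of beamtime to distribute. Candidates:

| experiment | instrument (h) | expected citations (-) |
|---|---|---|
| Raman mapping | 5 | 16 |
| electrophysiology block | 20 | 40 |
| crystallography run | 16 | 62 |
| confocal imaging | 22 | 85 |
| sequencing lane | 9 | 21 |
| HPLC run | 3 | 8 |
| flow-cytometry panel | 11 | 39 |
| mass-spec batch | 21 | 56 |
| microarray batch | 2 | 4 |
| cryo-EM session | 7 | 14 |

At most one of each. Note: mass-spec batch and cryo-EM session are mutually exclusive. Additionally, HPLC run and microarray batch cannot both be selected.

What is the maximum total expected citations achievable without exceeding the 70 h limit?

242

Density check — crystallography run 3.88, confocal imaging 3.86, flow-cytometry panel 3.55 are the best per h.
Best packing: crystallography run + confocal imaging + flow-cytometry panel + mass-spec batch — 70 h, 242 total.
No other feasible combination exceeds 242.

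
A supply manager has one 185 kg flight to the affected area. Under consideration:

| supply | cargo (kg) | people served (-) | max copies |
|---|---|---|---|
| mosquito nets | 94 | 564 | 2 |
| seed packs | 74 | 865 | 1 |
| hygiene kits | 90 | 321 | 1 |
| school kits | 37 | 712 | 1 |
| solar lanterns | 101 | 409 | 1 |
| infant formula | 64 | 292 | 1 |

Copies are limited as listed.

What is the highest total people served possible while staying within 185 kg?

Taking seed packs + school kits + infant formula: 175 kg used, 1869 in people served.
That's the maximum — no swap from here does better than 1869.

1869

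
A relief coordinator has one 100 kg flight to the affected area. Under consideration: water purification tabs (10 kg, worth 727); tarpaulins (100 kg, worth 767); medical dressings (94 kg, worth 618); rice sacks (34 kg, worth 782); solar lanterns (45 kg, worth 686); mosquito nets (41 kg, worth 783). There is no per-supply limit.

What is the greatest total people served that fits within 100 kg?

7270

Ranking by ratio (people served/kg): water purification tabs 72.70, rice sacks 23.00, mosquito nets 19.10, solar lanterns 15.24.
10×water purification tabs uses 100 of the 100 kg and totals 7270.
No other feasible combination exceeds 7270.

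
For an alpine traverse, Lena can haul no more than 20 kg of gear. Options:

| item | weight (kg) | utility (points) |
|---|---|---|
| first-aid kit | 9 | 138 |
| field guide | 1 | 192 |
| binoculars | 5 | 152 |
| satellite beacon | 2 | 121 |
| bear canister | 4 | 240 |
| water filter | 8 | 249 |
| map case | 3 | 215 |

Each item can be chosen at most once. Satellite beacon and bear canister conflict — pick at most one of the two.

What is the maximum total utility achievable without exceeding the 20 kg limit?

Taking field guide + binoculars + satellite beacon + water filter + map case: 19 kg used, 929 in utility.
That's the maximum — no feasible swap from here does better than 929.

929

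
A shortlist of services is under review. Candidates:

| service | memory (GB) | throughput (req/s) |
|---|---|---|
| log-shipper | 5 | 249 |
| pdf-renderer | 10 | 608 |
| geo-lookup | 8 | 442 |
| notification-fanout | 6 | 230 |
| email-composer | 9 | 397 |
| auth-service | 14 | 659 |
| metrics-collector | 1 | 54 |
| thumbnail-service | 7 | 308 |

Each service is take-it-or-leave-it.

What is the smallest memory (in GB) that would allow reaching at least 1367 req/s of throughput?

26

Need the lightest bundle worth ≥ 1367.
Taking pdf-renderer + geo-lookup + metrics-collector + thumbnail-service gives 1412 (≥ 1367) for 26 GB.
Any bundle with less than 26 GB falls short of 1367.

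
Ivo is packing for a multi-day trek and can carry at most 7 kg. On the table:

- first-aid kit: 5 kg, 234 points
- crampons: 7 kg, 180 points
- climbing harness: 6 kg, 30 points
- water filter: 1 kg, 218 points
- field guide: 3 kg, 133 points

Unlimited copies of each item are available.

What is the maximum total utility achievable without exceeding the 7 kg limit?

1526

Density check — water filter 218.00, first-aid kit 46.80, field guide 44.33 are the best per kg.
Taking 7×water filter: 7 kg used, 1526 in utility.
Every other selection either busts 7 kg or fails to beat 1526.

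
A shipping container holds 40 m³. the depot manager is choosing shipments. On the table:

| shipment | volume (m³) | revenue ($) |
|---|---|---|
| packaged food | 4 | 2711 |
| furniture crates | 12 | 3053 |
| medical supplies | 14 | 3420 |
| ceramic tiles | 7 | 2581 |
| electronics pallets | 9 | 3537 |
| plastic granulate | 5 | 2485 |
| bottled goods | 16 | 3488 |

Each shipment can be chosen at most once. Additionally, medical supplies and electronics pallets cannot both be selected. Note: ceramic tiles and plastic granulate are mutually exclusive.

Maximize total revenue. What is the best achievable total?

By revenue per m³: packaged food 677.75, plastic granulate 497.00, electronics pallets 393.00, ceramic tiles 368.71 lead.
Best packing: packaged food + ceramic tiles + electronics pallets + bottled goods — 36 m³, 12317 total.

12317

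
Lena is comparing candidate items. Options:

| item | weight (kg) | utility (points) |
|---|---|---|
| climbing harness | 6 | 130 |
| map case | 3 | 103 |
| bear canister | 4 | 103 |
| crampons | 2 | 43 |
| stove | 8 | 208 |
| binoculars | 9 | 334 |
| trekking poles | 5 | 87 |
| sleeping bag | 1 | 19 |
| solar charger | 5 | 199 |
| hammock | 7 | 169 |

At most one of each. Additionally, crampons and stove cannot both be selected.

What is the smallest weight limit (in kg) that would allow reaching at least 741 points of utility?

22

Minimise kg subject to total utility ≥ 741.
stove + binoculars + solar charger reaches 741 using 22 kg.
Any bundle with less than 22 kg falls short of 741.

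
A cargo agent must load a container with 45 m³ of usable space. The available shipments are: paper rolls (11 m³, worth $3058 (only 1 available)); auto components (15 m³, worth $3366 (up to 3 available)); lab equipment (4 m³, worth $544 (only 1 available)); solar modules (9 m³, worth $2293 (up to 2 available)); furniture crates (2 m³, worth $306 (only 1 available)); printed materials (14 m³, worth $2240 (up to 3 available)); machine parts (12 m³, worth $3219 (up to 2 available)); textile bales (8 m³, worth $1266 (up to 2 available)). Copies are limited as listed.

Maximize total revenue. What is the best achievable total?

The ratio ordering already packs tightly: paper rolls + solar modules + 2×machine parts, 44 m³, 11789.

11789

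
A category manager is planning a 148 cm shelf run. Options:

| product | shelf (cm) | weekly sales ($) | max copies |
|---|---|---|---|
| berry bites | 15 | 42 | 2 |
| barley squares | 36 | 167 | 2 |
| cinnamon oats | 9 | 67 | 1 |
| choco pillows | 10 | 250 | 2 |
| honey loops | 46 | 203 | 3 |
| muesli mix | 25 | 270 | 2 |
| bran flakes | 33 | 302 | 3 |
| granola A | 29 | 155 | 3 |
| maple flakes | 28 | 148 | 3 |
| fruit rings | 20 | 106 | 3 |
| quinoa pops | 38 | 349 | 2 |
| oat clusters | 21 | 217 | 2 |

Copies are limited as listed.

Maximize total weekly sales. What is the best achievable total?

Ranking by ratio (weekly sales/cm): choco pillows 25.00, muesli mix 10.80, oat clusters 10.33, quinoa pops 9.18.
The ratio ordering already packs tightly: 2×choco pillows + 2×muesli mix + bran flakes + 2×oat clusters, 145 cm, 1776.

1776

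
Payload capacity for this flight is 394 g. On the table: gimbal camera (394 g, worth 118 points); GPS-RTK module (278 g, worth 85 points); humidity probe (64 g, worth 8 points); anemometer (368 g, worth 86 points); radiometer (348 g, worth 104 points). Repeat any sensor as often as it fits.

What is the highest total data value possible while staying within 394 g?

Ranking by ratio (data value/g): GPS-RTK module 0.31, gimbal camera 0.30, radiometer 0.30, anemometer 0.23.
Taking the top-ratio sensors first gives GPS-RTK module + humidity probe for 93 (342 g).
The 342 g tied up in GPS-RTK module and humidity probe is better spent on gimbal camera — total rises to 118 (394 g).

118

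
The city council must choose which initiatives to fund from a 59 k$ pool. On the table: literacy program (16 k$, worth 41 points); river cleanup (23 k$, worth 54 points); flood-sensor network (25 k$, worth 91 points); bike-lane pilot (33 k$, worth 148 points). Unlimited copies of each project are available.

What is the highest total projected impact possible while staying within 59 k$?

The ratio ordering already packs tightly: flood-sensor network + bike-lane pilot, 58 k$, 239.
The spare 1 k$ is too small for any remaining project, and no exchange beats 239.

239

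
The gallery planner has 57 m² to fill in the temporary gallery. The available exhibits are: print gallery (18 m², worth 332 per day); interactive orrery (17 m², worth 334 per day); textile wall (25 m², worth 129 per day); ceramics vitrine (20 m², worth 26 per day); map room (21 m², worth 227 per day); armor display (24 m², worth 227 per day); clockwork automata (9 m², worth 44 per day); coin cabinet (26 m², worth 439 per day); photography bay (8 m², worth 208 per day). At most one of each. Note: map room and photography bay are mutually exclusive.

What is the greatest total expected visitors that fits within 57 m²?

By expected visitors per m²: photography bay 26.00, interactive orrery 19.65, print gallery 18.44 lead.
A density-first pass picks print gallery + interactive orrery + clockwork automata + photography bay — 918 at 52 m².
The 27 m² tied up in print gallery and clockwork automata is better spent on coin cabinet — total rises to 981 (51 m²).

981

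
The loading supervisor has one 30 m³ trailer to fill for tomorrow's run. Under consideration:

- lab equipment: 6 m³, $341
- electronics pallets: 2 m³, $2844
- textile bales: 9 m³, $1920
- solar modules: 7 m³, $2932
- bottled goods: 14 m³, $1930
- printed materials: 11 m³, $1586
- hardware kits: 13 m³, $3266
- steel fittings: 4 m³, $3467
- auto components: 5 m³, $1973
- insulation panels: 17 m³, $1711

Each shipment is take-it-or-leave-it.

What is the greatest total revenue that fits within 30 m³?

Taking electronics pallets + textile bales + solar modules + steel fittings + auto components: 27 m³ used, 13136 in revenue.
The spare 3 m³ is too small for any remaining shipment, and no exchange beats 13136.

13136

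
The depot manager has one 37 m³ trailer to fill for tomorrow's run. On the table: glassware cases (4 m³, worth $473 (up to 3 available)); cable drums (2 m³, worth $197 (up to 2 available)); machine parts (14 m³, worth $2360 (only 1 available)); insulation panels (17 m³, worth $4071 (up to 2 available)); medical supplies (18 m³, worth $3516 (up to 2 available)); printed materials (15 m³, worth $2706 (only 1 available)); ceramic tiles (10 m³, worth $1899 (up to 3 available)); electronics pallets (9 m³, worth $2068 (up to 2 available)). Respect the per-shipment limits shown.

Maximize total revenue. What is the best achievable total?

By revenue per m³: insulation panels 239.47, electronics pallets 229.78, medical supplies 195.33, ceramic tiles 189.90 lead.
Taking the top-ratio shipments first gives cable drums + 2×insulation panels for 8339 (36 m³).
The 17 m³ tied up in insulation panels is better spent on 2×electronics pallets — total rises to 8404 (37 m³).
No other feasible combination exceeds 8404.

8404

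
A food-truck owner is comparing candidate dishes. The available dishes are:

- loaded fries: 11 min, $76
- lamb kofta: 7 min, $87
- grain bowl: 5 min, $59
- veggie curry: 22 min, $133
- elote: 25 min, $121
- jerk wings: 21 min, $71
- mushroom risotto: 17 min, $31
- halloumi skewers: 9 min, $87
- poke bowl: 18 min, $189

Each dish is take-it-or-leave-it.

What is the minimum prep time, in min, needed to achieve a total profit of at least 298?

30

Minimise min subject to total profit ≥ 298.
Taking lamb kofta + grain bowl + poke bowl gives 335 (≥ 298) for 30 min.
Any bundle with less than 30 min falls short of 298.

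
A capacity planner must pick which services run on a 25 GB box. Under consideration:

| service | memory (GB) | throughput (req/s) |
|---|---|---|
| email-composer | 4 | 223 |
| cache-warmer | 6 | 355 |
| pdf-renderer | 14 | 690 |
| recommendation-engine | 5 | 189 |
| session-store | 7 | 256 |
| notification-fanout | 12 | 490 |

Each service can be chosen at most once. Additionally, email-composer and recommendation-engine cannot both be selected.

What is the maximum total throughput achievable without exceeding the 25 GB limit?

1268

Best packing: email-composer + cache-warmer + pdf-renderer — 24 GB, 1268 total.
The spare 1 GB is too small for any remaining service, and no feasible exchange beats 1268.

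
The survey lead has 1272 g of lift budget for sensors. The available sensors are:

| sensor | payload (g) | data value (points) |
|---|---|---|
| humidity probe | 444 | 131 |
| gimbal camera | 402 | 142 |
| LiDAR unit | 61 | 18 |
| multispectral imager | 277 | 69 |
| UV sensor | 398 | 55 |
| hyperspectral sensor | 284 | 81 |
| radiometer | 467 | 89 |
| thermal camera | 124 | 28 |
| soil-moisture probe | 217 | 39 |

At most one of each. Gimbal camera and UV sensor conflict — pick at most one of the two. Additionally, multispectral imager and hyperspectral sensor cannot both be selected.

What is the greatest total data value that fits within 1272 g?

382

Ranking by ratio (data value/g): gimbal camera 0.35, LiDAR unit 0.30, humidity probe 0.30, hyperspectral sensor 0.29.
A density-first pass picks humidity probe + gimbal camera + LiDAR unit + hyperspectral sensor — 372 at 1191 g.
Dropping LiDAR unit frees 61 g; slotting in thermal camera (124 g) lifts the total to 382 at 1254 g.
Runner-up humidity probe + gimbal camera + LiDAR unit + hyperspectral sensor tops out at 372.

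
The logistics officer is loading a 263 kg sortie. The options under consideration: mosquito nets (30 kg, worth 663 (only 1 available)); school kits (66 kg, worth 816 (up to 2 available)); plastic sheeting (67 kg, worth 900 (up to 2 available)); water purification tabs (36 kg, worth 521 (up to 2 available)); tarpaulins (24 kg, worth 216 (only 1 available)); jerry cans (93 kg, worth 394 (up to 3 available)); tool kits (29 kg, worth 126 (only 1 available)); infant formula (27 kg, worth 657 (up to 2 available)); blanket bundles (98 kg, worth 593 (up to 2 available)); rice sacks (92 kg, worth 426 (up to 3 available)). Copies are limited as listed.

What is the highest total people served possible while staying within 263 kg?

4298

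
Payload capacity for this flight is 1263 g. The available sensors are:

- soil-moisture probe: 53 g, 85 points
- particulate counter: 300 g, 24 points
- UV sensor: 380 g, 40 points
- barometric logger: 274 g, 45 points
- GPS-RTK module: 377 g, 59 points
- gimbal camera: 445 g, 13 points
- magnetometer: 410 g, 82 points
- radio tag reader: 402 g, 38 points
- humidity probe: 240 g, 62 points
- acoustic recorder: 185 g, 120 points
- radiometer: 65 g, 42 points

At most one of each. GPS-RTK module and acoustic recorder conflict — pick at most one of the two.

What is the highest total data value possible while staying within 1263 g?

436

The ratio ordering already packs tightly: soil-moisture probe + barometric logger + magnetometer + humidity probe + acoustic recorder + radiometer, 1227 g, 436.
Runner-up soil-moisture probe + particulate counter + magnetometer + humidity probe + acoustic recorder + radiometer tops out at 415.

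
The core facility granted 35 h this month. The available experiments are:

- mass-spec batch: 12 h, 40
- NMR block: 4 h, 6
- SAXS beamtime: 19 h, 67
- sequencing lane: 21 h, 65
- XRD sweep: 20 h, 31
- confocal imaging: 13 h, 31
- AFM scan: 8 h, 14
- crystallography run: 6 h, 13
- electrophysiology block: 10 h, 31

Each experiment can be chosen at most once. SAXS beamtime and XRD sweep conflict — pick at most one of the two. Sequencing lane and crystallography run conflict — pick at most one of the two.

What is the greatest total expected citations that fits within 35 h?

113

By expected citations per h: SAXS beamtime 3.53, mass-spec batch 3.33, electrophysiology block 3.10, sequencing lane 3.10 lead.
Best packing: mass-spec batch + NMR block + SAXS beamtime — 35 h, 113 total.
Next best is SAXS beamtime + crystallography run + electrophysiology block at 111 (35 h) — short by 2.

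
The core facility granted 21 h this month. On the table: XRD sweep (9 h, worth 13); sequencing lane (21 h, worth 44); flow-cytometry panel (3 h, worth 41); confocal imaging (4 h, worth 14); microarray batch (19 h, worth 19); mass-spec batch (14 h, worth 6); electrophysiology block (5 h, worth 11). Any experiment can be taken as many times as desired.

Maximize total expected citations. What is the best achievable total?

287

The ratio ordering already packs tightly: 7×flow-cytometry panel, 21 h, 287.
No other feasible combination exceeds 287.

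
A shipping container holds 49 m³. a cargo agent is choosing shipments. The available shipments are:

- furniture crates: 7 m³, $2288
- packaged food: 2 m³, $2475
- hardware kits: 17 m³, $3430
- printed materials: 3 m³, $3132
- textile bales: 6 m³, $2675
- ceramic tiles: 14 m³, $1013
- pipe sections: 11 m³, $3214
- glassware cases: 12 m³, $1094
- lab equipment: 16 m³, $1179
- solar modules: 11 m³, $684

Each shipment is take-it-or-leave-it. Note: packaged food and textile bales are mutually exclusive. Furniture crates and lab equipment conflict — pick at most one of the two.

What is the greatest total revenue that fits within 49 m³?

14739

By revenue per m³: packaged food 1237.50, printed materials 1044.00, textile bales 445.83, furniture crates 326.86 lead.
Taking furniture crates + hardware kits + printed materials + textile bales + pipe sections: 44 m³ used, 14739 in revenue.
The closest alternative, furniture crates + packaged food + hardware kits + printed materials + pipe sections, reaches only 14539.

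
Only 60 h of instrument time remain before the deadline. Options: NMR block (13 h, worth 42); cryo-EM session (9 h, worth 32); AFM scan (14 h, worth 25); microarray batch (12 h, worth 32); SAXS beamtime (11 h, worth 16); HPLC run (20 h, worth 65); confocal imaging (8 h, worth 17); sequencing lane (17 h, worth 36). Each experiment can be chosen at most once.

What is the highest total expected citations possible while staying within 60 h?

The ratio heuristic lands on NMR block + cryo-EM session + microarray batch + HPLC run (171) but leaves 6 h idle.
Dropping microarray batch frees 12 h; slotting in sequencing lane (17 h) lifts the total to 175 at 59 h.
Runner-up NMR block + cryo-EM session + microarray batch + HPLC run tops out at 171.

175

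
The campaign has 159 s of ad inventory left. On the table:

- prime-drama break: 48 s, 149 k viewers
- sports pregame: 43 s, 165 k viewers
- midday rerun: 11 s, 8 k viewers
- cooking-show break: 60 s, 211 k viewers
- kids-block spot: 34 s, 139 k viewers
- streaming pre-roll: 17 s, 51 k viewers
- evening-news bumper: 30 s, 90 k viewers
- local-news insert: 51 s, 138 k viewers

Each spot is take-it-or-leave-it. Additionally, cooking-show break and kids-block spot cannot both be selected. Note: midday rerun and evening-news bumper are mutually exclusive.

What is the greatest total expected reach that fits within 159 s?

543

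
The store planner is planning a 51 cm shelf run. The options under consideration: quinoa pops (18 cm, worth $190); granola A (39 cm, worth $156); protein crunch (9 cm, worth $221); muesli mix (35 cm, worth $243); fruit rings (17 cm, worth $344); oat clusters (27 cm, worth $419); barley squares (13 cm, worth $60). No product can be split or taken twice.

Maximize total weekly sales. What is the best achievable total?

Ranking by ratio (weekly sales/cm): protein crunch 24.56, fruit rings 20.24, oat clusters 15.52.
Filling by ratio: quinoa pops + protein crunch + fruit rings for 755, with 7 cm left unused.
The 27 cm tied up in quinoa pops and protein crunch is better spent on oat clusters — total rises to 763 (44 cm).
Next best is quinoa pops + protein crunch + fruit rings at 755 (44 cm) — short by 8.

763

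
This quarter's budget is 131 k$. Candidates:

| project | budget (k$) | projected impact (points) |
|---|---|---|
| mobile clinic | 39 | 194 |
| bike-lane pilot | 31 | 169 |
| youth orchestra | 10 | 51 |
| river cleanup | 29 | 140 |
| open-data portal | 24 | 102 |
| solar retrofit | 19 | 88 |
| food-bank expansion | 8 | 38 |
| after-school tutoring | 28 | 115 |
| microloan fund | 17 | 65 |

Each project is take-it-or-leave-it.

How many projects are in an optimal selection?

Best achievable projected impact is 643.
mobile clinic + bike-lane pilot + river cleanup + open-data portal + food-bank expansion hits 643 at 131 k$.
All optima have 5 projects.

5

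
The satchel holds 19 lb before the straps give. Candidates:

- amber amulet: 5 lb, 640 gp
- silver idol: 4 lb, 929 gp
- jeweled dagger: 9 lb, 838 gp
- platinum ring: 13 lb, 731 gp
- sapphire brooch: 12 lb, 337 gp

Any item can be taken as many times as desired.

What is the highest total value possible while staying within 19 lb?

3716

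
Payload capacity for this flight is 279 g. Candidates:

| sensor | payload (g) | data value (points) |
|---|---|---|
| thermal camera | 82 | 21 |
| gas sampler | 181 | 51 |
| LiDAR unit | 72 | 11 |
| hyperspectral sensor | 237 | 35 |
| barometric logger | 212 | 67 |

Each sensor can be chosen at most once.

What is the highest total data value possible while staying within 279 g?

Filling by ratio: barometric logger for 67, with 67 g left unused.
Replace barometric logger with thermal camera + gas sampler: the trade gains 5 net, giving 72 at 263 g.
Next best is barometric logger at 67 (212 g) — short by 5.

72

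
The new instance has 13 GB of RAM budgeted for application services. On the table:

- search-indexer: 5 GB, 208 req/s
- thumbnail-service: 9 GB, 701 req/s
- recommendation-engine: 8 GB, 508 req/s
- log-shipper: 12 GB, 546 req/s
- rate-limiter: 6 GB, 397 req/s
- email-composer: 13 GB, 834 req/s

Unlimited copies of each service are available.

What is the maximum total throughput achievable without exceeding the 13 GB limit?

Filling by ratio: thumbnail-service for 701, with 4 GB left unused.
The 9 GB tied up in thumbnail-service is better spent on email-composer — total rises to 834 (13 GB).
Nothing else within 13 GB beats 834.

834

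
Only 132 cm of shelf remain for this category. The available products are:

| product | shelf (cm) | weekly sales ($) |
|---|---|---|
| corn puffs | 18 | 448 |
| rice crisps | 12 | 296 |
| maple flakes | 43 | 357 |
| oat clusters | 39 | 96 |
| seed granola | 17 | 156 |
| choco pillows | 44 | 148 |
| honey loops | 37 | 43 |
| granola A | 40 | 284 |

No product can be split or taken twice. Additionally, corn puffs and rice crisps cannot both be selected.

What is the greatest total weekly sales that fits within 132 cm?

Ranking by ratio (weekly sales/cm): corn puffs 24.89, rice crisps 24.67, seed granola 9.18, maple flakes 8.30.
Taking corn puffs + maple flakes + seed granola + granola A: 118 cm used, 1245 in weekly sales.
Runner-up corn puffs + maple flakes + seed granola + choco pillows tops out at 1109.

1245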